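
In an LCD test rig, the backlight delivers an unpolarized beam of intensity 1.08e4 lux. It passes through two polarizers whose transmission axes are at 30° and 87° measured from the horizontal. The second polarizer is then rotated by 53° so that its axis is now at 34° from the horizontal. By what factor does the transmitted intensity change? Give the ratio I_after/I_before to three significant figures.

Before rotation:
Unpolarized light through the first polarizer → I₁ = ½ I₀, now polarized at 30°.
I₂ = I₁ cos²(87° − 30°) = 0.5 I₀ · cos²(57°) = 0.1483 I₀.
After rotation:
Unpolarized light through the first polarizer → I₁ = ½ I₀, now polarized at 30°.
I₂ = I₁ cos²(34° − 30°) = 0.5 I₀ · cos²(4°) = 0.4976 I₀.
Ratio = 0.4976 / 0.1483 = 3.355.

I_new/I_old ≈ 3.35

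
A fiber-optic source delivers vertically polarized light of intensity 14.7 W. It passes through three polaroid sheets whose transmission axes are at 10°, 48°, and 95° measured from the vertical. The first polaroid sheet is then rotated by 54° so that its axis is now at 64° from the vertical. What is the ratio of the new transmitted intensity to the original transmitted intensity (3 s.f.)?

Before rotation:
I₁ = I₀ cos²(10° − 0°) = I₀ cos²(10°) = 0.9698 I₀.
I₂ = I₁ cos²(48° − 10°) = 0.9698 I₀ · cos²(38°) = 0.6022 I₀.
I₃ = I₂ cos²(95° − 48°) = 0.6022 I₀ · cos²(47°) = 0.2801 I₀.
After rotation:
I₁ = I₀ cos²(64° − 0°) = I₀ cos²(64°) = 0.1922 I₀.
I₂ = I₁ cos²(48° − 64°) = 0.1922 I₀ · cos²(16°) = 0.1776 I₀.
I₃ = I₂ cos²(95° − 48°) = 0.1776 I₀ · cos²(47°) = 0.08259 I₀.
Ratio = 0.08259 / 0.2801 = 0.2948.

I_new/I_old ≈ 0.295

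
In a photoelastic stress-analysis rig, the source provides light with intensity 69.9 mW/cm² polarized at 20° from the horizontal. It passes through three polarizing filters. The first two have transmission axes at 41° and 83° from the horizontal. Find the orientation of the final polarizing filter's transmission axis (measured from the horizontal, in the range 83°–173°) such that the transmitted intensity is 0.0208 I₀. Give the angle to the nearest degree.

By Malus's law, I₁ = I₀ cos²(41° − 20°) = I₀ cos²(21°) = 0.8716 I₀.
I₂ = I₁ cos²(83° − 41°) = 0.8716 I₀ · cos²(42°) = 0.4813 I₀.
Need I₃/I₀ = 0.0208, so cos²(θ − 83°) = 0.0208 / 0.4813 = 0.04321.
θ − 83° = arccos(√0.04321) = 78.0°, giving θ ≈ 83 + 78.0 = 161.0°.

θ ≈ 161°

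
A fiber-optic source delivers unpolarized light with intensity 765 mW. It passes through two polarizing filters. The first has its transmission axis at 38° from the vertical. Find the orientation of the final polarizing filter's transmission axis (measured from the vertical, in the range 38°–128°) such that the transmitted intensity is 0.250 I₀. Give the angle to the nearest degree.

θ ≈ 83°

Unpolarized light through the first polarizer → I₁ = ½ I₀, now polarized at 38°.
Need I₂/I₀ = 0.25, so cos²(θ − 38°) = 0.25 / 0.5 = 0.5.
θ − 38° = arccos(√0.5) = 45.0°, giving θ ≈ 38 + 45.0 = 83.0°.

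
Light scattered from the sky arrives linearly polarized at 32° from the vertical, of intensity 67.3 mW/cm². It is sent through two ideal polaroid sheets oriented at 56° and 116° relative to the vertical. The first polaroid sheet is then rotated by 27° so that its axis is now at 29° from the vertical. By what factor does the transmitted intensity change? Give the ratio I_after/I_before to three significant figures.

I_new/I_old ≈ 0.0131

Before rotation:
By Malus's law, I₁ = I₀ cos²(56° − 32°) = I₀ cos²(24°) = 0.8346 I₀.
I₂ = I₁ cos²(116° − 56°) = 0.8346 I₀ · cos²(60°) = 0.2086 I₀.
After rotation:
I₁ = I₀ cos²(29° − 32°) = I₀ cos²(3°) = 0.9973 I₀.
I₂ = I₁ cos²(116° − 29°) = 0.9973 I₀ · cos²(87°) = 0.002732 I₀.
Ratio = 0.002732 / 0.2086 = 0.01309.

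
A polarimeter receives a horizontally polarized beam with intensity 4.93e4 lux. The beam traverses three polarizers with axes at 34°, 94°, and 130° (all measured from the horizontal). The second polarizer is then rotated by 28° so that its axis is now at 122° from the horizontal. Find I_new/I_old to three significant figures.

I_new/I_old ≈ 0.00730

Before rotation:
I₁ = I₀ cos²(34° − 0°) = I₀ cos²(34°) = 0.6873 I₀.
I₂ = I₁ cos²(94° − 34°) = 0.6873 I₀ · cos²(60°) = 0.1718 I₀.
I₃ = I₂ cos²(130° − 94°) = 0.1718 I₀ · cos²(36°) = 0.1125 I₀.
After rotation:
I₁ = I₀ cos²(34° − 0°) = I₀ cos²(34°) = 0.6873 I₀.
I₂ = I₁ cos²(122° − 34°) = 0.6873 I₀ · cos²(88°) = 0.0008371 I₀.
I₃ = I₂ cos²(130° − 122°) = 0.0008371 I₀ · cos²(8°) = 0.0008209 I₀.
Ratio = 0.0008209 / 0.1125 = 0.007299.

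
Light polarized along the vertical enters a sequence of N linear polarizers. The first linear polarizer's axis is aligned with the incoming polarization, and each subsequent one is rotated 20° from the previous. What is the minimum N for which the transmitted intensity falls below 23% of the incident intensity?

First polarizer is aligned with the polarization: full transmission.
Each further stage multiplies by cos²(20°) = 0.883.
After N polarizers: T = 0.883^(N−1). Require T < 0.23 ⇒ N−1 > ln(0.23)/ln(0.883) = 11.81, so N−1 ≥ 12 and N = 13.
Check: N=13 gives T = 0.2247 < 0.23; N=12 gives T = 0.2545.

N = 13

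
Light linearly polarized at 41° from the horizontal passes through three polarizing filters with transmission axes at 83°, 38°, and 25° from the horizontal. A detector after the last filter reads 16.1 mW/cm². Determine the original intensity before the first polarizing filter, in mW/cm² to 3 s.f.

I₁ = I₀ cos²(83° − 41°) = I₀ cos²(42°) = 0.5523 I₀.
I₂ = I₁ cos²(38° − 83°) = 0.5523 I₀ · cos²(45°) = 0.2761 I₀.
I₃ = I₂ cos²(25° − 38°) = 0.2761 I₀ · cos²(13°) = 0.2622 I₀.
So 16.1 mW/cm² = 0.2622 I₀, giving I₀ = 16.1/0.2622 = 61.41 mW/cm².

I₀ ≈ 61.4 mW/cm²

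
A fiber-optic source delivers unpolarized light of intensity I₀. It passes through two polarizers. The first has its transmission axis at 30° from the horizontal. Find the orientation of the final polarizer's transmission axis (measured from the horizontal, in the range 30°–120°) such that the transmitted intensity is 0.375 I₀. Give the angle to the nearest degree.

θ ≈ 60°

Unpolarized light through the first polarizer → I₁ = ½ I₀, now polarized at 30°.
Need I₂/I₀ = 0.375, so cos²(θ − 30°) = 0.375 / 0.5 = 0.75.
θ − 30° = arccos(√0.75) = 30.0°, giving θ ≈ 30 + 30.0 = 60.0°.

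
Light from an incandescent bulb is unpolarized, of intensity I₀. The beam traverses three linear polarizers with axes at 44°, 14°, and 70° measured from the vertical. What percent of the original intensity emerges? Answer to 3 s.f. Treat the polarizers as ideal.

≈ 11.7%

Unpolarized light through the first polarizer → I₁ = ½ I₀, now polarized at 44°.
I₂ = I₁ cos²(14° − 44°) = 0.5 I₀ · cos²(30°) = 0.375 I₀.
I₃ = I₂ cos²(70° − 14°) = 0.375 I₀ · cos²(56°) = 0.1173 I₀.
That is 11.73% of the incident intensity.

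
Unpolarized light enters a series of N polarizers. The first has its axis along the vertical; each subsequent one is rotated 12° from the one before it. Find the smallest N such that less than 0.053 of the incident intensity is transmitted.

First polarizer halves the unpolarized light: factor 1/2.
Each further stage multiplies by cos²(12°) = 0.9568.
After N polarizers: T = 0.5·0.9568^(N−1). Require T < 0.053 ⇒ N−1 > ln(0.053/0.5)/ln(0.9568) = 50.79, so N−1 ≥ 51 and N = 52.
Check: N=52 gives T = 0.05251 < 0.053; N=51 gives T = 0.05488.

N = 52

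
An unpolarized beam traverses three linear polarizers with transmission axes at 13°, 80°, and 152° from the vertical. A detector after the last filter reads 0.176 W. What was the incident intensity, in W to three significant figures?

I₀ ≈ 24.1 W

Unpolarized light through the first polarizer → I₁ = ½ I₀, now polarized at 13°.
I₂ = I₁ cos²(80° − 13°) = 0.5 I₀ · cos²(67°) = 0.07634 I₀.
I₃ = I₂ cos²(152° − 80°) = 0.07634 I₀ · cos²(72°) = 0.007289 I₀.
So 0.176 W = 0.007289 I₀, giving I₀ = 0.176/0.007289 = 24.14 W.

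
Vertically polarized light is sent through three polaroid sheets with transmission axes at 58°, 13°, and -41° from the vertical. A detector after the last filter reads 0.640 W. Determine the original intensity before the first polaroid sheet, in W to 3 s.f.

I₀ ≈ 13.2 W

I₁ = I₀ cos²(58° − 0°) = I₀ cos²(58°) = 0.2808 I₀.
I₂ = I₁ cos²(13° − 58°) = 0.2808 I₀ · cos²(45°) = 0.1404 I₀.
I₃ = I₂ cos²(-41° − 13°) = 0.1404 I₀ · cos²(54°) = 0.04851 I₀.
So 0.640 W = 0.04851 I₀, giving I₀ = 0.640/0.04851 = 13.19 W.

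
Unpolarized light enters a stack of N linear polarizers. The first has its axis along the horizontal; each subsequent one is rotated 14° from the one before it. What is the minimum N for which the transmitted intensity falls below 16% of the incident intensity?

First polarizer halves the unpolarized light: factor 1/2.
Each further stage multiplies by cos²(14°) = 0.9415.
After N polarizers: T = 0.5·0.9415^(N−1). Require T < 0.16 ⇒ N−1 > ln(0.16/0.5)/ln(0.9415) = 18.89, so N−1 ≥ 19 and N = 20.
Check: N=20 gives T = 0.159 < 0.16; N=19 gives T = 0.1689.

N = 20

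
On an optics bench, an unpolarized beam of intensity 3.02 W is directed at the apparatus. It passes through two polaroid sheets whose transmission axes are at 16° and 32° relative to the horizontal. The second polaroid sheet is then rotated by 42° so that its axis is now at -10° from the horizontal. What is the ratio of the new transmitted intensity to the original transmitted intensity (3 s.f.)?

Before rotation:
Unpolarized light through the first polarizer → I₁ = ½ I₀, now polarized at 16°.
I₂ = I₁ cos²(32° − 16°) = 0.5 I₀ · cos²(16°) = 0.462 I₀.
After rotation:
Unpolarized light through the first polarizer → I₁ = ½ I₀, now polarized at 16°.
I₂ = I₁ cos²(-10° − 16°) = 0.5 I₀ · cos²(26°) = 0.4039 I₀.
Ratio = 0.4039 / 0.462 = 0.8743.

I_new/I_old ≈ 0.874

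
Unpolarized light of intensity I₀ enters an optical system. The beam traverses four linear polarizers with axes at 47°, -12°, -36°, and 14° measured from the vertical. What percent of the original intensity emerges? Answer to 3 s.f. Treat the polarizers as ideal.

≈ 4.57%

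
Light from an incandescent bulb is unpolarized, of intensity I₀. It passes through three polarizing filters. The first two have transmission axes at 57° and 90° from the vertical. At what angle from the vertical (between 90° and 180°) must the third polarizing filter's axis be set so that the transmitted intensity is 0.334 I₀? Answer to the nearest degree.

Unpolarized light through the first polarizer → I₁ = ½ I₀, now polarized at 57°.
I₂ = I₁ cos²(90° − 57°) = 0.5 I₀ · cos²(33°) = 0.3517 I₀.
Need I₃/I₀ = 0.334, so cos²(θ − 90°) = 0.334 / 0.3517 = 0.9497.
θ − 90° = arccos(√0.9497) = 13.0°, giving θ ≈ 90 + 13.0 = 103.0°.

θ ≈ 103°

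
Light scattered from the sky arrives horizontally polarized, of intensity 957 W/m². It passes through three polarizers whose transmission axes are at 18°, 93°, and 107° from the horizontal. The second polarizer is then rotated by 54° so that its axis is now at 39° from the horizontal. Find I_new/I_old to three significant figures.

I_new/I_old ≈ 1.94

Before rotation:
By Malus's law, I₁ = I₀ cos²(18° − 0°) = I₀ cos²(18°) = 0.9045 I₀.
I₂ = I₁ cos²(93° − 18°) = 0.9045 I₀ · cos²(75°) = 0.06059 I₀.
I₃ = I₂ cos²(107° − 93°) = 0.06059 I₀ · cos²(14°) = 0.05704 I₀.
After rotation:
I₁ = I₀ cos²(18° − 0°) = I₀ cos²(18°) = 0.9045 I₀.
I₂ = I₁ cos²(39° − 18°) = 0.9045 I₀ · cos²(21°) = 0.7883 I₀.
I₃ = I₂ cos²(107° − 39°) = 0.7883 I₀ · cos²(68°) = 0.1106 I₀.
Ratio = 0.1106 / 0.05704 = 1.939.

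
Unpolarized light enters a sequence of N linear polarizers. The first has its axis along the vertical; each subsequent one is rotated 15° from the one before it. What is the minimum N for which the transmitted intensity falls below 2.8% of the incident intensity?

First polarizer halves the unpolarized light: factor 1/2.
Each further stage multiplies by cos²(15°) = 0.933.
After N polarizers: T = 0.5·0.933^(N−1). Require T < 0.028 ⇒ N−1 > ln(0.028/0.5)/ln(0.933) = 41.57, so N−1 ≥ 42 and N = 43.
Check: N=43 gives T = 0.02718 < 0.028; N=42 gives T = 0.02913.

N = 43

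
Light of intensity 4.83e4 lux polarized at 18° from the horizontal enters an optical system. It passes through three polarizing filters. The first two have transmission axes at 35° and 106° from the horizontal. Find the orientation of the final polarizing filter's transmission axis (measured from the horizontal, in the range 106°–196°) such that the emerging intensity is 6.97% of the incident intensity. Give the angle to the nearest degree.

I₁ = I₀ cos²(35° − 18°) = I₀ cos²(17°) = 0.9145 I₀.
I₂ = I₁ cos²(106° − 35°) = 0.9145 I₀ · cos²(71°) = 0.09693 I₀.
Need I₃/I₀ = 0.0697, so cos²(θ − 106°) = 0.0697 / 0.09693 = 0.719.
θ − 106° = arccos(√0.719) = 32.0°, giving θ ≈ 106 + 32.0 = 138.0°.

θ ≈ 138°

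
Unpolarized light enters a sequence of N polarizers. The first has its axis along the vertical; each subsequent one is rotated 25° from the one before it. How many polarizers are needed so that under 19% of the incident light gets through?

First polarizer halves the unpolarized light: factor 1/2.
Each further stage multiplies by cos²(25°) = 0.8214.
After N polarizers: T = 0.5·0.8214^(N−1). Require T < 0.19 ⇒ N−1 > ln(0.19/0.5)/ln(0.8214) = 4.92, so N−1 ≥ 5 and N = 6.
Check: N=6 gives T = 0.187 < 0.19; N=5 gives T = 0.2276.

N = 6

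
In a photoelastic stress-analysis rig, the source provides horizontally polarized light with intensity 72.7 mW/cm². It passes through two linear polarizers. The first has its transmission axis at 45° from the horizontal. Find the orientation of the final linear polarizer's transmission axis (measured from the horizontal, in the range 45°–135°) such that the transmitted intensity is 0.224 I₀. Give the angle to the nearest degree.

θ ≈ 93°

I₁ = I₀ cos²(45° − 0°) = I₀ cos²(45°) = 0.5 I₀.
Need I₂/I₀ = 0.224, so cos²(θ − 45°) = 0.224 / 0.5 = 0.448.
θ − 45° = arccos(√0.448) = 48.0°, giving θ ≈ 45 + 48.0 = 93.0°.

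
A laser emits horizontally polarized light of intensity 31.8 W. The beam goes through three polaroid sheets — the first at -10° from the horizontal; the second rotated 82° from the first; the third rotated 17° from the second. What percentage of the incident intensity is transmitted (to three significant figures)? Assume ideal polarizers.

≈ 1.72%

I₁ = 31.8 W · cos²(10°) = 30.84 W.
I₂ = I₁ · cos²(82°) = 30.84 · 0.01937 = 0.5974 W.
I₃ = I₂ · cos²(17°) = 0.5974 · 0.9145 = 0.5463 W.
That is 1.718% of the incident intensity.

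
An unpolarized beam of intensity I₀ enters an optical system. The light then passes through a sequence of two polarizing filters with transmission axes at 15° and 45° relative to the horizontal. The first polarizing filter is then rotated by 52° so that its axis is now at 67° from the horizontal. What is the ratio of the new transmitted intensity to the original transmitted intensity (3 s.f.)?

Before rotation:
Unpolarized light through the first polarizer → I₁ = ½ I₀, now polarized at 15°.
I₂ = I₁ cos²(45° − 15°) = 0.5 I₀ · cos²(30°) = 0.375 I₀.
After rotation:
Unpolarized light through the first polarizer → I₁ = ½ I₀, now polarized at 67°.
I₂ = I₁ cos²(45° − 67°) = 0.5 I₀ · cos²(22°) = 0.4298 I₀.
Ratio = 0.4298 / 0.375 = 1.146.

I_new/I_old ≈ 1.15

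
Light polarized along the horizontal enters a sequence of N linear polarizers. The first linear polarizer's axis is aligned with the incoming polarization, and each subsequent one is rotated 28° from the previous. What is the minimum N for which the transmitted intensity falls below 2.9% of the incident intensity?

First polarizer is aligned with the polarization: full transmission.
Each further stage multiplies by cos²(28°) = 0.7796.
After N polarizers: T = 0.7796^(N−1). Require T < 0.029 ⇒ N−1 > ln(0.029)/ln(0.7796) = 14.22, so N−1 ≥ 15 and N = 16.
Check: N=16 gives T = 0.02388 < 0.029; N=15 gives T = 0.03063.

N = 16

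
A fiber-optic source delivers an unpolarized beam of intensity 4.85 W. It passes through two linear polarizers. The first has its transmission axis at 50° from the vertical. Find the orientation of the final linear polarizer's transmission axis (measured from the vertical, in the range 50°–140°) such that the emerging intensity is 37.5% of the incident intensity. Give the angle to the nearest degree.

Unpolarized light through the first polarizer → I₁ = ½ I₀, now polarized at 50°.
Need I₂/I₀ = 0.375, so cos²(θ − 50°) = 0.375 / 0.5 = 0.75.
θ − 50° = arccos(√0.75) = 30.0°, giving θ ≈ 50 + 30.0 = 80.0°.

θ ≈ 80°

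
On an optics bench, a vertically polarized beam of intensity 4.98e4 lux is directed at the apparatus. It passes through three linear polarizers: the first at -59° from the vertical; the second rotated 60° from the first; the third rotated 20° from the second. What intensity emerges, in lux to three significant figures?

I₁ = 4.98e4 lux · cos²(59°) = 1.321e+04 lux.
I₂ = I₁ · cos²(60°) = 1.321e+04 · 0.25 = 3303 lux.
I₃ = I₂ · cos²(20°) = 3303 · 0.883 = 2916 lux.

I ≈ 2920 lux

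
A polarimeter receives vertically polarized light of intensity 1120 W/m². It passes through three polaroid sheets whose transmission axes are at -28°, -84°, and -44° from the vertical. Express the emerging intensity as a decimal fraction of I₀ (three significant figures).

I/I₀ ≈ 0.143

I₁ = 1120 W/m² · cos²(28°) = 873.1 W/m².
I₂ = I₁ · cos²(56°) = 873.1 · 0.3127 = 273 W/m².
I₃ = I₂ · cos²(40°) = 273 · 0.5868 = 160.2 W/m².
Transmitted fraction = 0.1431.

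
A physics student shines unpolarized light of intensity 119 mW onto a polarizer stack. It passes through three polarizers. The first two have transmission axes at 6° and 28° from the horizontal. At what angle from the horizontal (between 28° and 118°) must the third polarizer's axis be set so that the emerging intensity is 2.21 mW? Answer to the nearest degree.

θ ≈ 106°

Unpolarized light through the first polarizer → I₁ = ½ I₀, now polarized at 6°.
I₂ = I₁ cos²(28° − 6°) = 0.5 I₀ · cos²(22°) = 0.4298 I₀.
Target fraction: 2.21 / 119 mW = 0.01857 of I₀.
Need I₃/I₀ = 0.01857, so cos²(θ − 28°) = 0.01857 / 0.4298 = 0.04321.
θ − 28° = arccos(√0.04321) = 78.0°, giving θ ≈ 28 + 78.0 = 106.0°.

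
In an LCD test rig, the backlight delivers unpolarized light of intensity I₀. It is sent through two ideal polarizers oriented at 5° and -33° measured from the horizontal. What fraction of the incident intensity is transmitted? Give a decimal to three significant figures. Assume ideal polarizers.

≈ 0.310 I₀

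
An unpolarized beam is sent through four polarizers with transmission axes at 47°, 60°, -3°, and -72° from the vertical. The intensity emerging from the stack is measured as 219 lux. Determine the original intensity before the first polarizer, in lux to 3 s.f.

I₀ ≈ 1.74e4 lux

Unpolarized light through the first polarizer → I₁ = ½ I₀, now polarized at 47°.
I₂ = I₁ cos²(60° − 47°) = 0.5 I₀ · cos²(13°) = 0.4747 I₀.
I₃ = I₂ cos²(-3° − 60°) = 0.4747 I₀ · cos²(63°) = 0.09784 I₀.
I₄ = I₃ cos²(-72° + 3°) = 0.09784 I₀ · cos²(69°) = 0.01257 I₀.
So 219 lux = 0.01257 I₀, giving I₀ = 219/0.01257 = 1.743e+04 lux.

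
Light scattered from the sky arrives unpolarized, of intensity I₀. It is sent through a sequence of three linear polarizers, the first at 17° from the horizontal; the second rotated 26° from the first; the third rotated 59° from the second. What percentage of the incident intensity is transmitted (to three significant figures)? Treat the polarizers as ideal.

≈ 10.7%

Unpolarized light through the first polarizer → I₁ = ½ I₀, now polarized at 17°.
I₂ = I₁ cos²(26°) = 0.5 · 0.8078 I₀ = 0.4039 I₀.
I₃ = I₂ cos²(59°) = 0.4039 · 0.2653 I₀ = 0.1071 I₀.
That is 10.71% of the incident intensity.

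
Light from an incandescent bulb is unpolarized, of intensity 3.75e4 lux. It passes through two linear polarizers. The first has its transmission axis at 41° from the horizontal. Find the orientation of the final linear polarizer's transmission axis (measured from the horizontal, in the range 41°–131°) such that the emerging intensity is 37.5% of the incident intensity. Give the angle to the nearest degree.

Unpolarized light through the first polarizer → I₁ = ½ I₀, now polarized at 41°.
Need I₂/I₀ = 0.375, so cos²(θ − 41°) = 0.375 / 0.5 = 0.75.
θ − 41° = arccos(√0.75) = 30.0°, giving θ ≈ 41 + 30.0 = 71.0°.

θ ≈ 71°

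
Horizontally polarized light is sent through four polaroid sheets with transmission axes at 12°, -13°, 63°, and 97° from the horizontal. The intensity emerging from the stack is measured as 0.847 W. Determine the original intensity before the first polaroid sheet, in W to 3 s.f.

By Malus's law, I₁ = I₀ cos²(12° − 0°) = I₀ cos²(12°) = 0.9568 I₀.
I₂ = I₁ cos²(-13° − 12°) = 0.9568 I₀ · cos²(25°) = 0.7859 I₀.
I₃ = I₂ cos²(63° + 13°) = 0.7859 I₀ · cos²(76°) = 0.04599 I₀.
I₄ = I₃ cos²(97° − 63°) = 0.04599 I₀ · cos²(34°) = 0.03161 I₀.
So 0.847 W = 0.03161 I₀, giving I₀ = 0.847/0.03161 = 26.79 W.

I₀ ≈ 26.8 W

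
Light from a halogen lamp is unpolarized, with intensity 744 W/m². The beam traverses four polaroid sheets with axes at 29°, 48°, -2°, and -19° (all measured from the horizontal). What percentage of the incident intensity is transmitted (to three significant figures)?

Unpolarized light through the first polarizer → I₁ = 744 W/m²/2 = 372 W/m², polarized at 29°.
I₂ = I₁ · cos²(19°) = 372 · 0.894 = 332.6 W/m².
I₃ = I₂ · cos²(50°) = 332.6 · 0.4132 = 137.4 W/m².
I₄ = I₃ · cos²(17°) = 137.4 · 0.9145 = 125.7 W/m².
That is 16.89% of the incident intensity.

≈ 16.9%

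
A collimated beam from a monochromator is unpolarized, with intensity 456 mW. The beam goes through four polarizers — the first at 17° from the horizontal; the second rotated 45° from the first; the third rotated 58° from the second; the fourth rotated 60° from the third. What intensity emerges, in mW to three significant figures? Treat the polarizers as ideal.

I ≈ 8.00 mW

Unpolarized light through the first polarizer → I₁ = 456 mW/2 = 228 mW, polarized at 17°.
I₂ = I₁ · cos²(45°) = 228 · 0.5 = 114 mW.
I₃ = I₂ · cos²(58°) = 114 · 0.2808 = 32.01 mW.
I₄ = I₃ · cos²(60°) = 32.01 · 0.25 = 8.003 mW.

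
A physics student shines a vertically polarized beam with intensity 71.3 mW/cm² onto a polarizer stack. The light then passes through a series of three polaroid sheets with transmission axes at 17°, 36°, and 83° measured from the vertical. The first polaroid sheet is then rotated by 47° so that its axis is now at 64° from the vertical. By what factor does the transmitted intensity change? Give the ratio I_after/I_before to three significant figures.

I_new/I_old ≈ 0.183

Before rotation:
By Malus's law, I₁ = I₀ cos²(17° − 0°) = I₀ cos²(17°) = 0.9145 I₀.
I₂ = I₁ cos²(36° − 17°) = 0.9145 I₀ · cos²(19°) = 0.8176 I₀.
I₃ = I₂ cos²(83° − 36°) = 0.8176 I₀ · cos²(47°) = 0.3803 I₀.
After rotation:
I₁ = I₀ cos²(64° − 0°) = I₀ cos²(64°) = 0.1922 I₀.
I₂ = I₁ cos²(36° − 64°) = 0.1922 I₀ · cos²(28°) = 0.1498 I₀.
I₃ = I₂ cos²(83° − 36°) = 0.1498 I₀ · cos²(47°) = 0.06968 I₀.
Ratio = 0.06968 / 0.3803 = 0.1832.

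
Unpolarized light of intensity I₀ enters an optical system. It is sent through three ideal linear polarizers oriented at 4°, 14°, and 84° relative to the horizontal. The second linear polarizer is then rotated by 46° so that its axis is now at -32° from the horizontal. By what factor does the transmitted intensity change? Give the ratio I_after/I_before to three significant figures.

Before rotation:
Unpolarized light through the first polarizer → I₁ = ½ I₀, now polarized at 4°.
I₂ = I₁ cos²(14° − 4°) = 0.5 I₀ · cos²(10°) = 0.4849 I₀.
I₃ = I₂ cos²(84° − 14°) = 0.4849 I₀ · cos²(70°) = 0.05673 I₀.
After rotation:
Unpolarized light through the first polarizer → I₁ = ½ I₀, now polarized at 4°.
I₂ = I₁ cos²(-32° − 4°) = 0.5 I₀ · cos²(36°) = 0.3273 I₀.
Angle between axes 2 and 3: 64°. I₃ = 0.3273 I₀ · cos²(64°) = 0.06289 I₀.
Ratio = 0.06289 / 0.05673 = 1.109.

I_new/I_old ≈ 1.11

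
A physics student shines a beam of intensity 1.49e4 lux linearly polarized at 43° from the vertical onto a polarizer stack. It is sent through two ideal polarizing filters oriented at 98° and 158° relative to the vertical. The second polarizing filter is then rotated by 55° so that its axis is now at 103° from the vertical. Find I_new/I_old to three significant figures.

Before rotation:
By Malus's law, I₁ = I₀ cos²(98° − 43°) = I₀ cos²(55°) = 0.329 I₀.
I₂ = I₁ cos²(158° − 98°) = 0.329 I₀ · cos²(60°) = 0.08225 I₀.
After rotation:
I₁ = I₀ cos²(98° − 43°) = I₀ cos²(55°) = 0.329 I₀.
I₂ = I₁ cos²(103° − 98°) = 0.329 I₀ · cos²(5°) = 0.3265 I₀.
Ratio = 0.3265 / 0.08225 = 3.97.

I_new/I_old ≈ 3.97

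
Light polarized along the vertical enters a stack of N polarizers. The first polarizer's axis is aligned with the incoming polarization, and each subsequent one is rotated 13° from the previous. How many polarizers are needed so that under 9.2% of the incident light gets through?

First polarizer is aligned with the polarization: full transmission.
Each further stage multiplies by cos²(13°) = 0.9494.
After N polarizers: T = 0.9494^(N−1). Require T < 0.092 ⇒ N−1 > ln(0.092)/ln(0.9494) = 45.95, so N−1 ≥ 46 and N = 47.
Check: N=47 gives T = 0.09175 < 0.092; N=46 gives T = 0.09664.

N = 47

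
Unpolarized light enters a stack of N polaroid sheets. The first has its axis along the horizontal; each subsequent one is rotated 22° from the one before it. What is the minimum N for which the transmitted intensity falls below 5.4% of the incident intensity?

N = 16

First polarizer halves the unpolarized light: factor 1/2.
Each further stage multiplies by cos²(22°) = 0.8597.
After N polarizers: T = 0.5·0.8597^(N−1). Require T < 0.054 ⇒ N−1 > ln(0.054/0.5)/ln(0.8597) = 14.72, so N−1 ≥ 15 and N = 16.
Check: N=16 gives T = 0.05175 < 0.054; N=15 gives T = 0.0602.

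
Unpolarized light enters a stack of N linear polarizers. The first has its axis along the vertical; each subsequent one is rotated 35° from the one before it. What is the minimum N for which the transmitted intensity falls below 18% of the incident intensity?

N = 4

First polarizer halves the unpolarized light: factor 1/2.
Each further stage multiplies by cos²(35°) = 0.671.
After N polarizers: T = 0.5·0.671^(N−1). Require T < 0.18 ⇒ N−1 > ln(0.18/0.5)/ln(0.671) = 2.56, so N−1 ≥ 3 and N = 4.
Check: N=4 gives T = 0.1511 < 0.18; N=3 gives T = 0.2251.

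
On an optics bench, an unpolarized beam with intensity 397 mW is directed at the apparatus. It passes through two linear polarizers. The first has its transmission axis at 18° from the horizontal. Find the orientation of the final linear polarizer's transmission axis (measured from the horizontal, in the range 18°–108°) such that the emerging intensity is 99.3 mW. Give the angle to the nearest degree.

θ ≈ 63°

Unpolarized light through the first polarizer → I₁ = ½ I₀, now polarized at 18°.
Target fraction: 99.3 / 397 mW = 0.2501 of I₀.
Need I₂/I₀ = 0.2501, so cos²(θ − 18°) = 0.2501 / 0.5 = 0.5003.
θ − 18° = arccos(√0.5003) = 45.0°, giving θ ≈ 18 + 45.0 = 63.0°.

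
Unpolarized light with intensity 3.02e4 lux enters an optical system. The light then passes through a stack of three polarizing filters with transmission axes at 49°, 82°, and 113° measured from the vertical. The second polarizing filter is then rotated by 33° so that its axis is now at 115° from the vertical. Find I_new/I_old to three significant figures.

Before rotation:
Unpolarized light through the first polarizer → I₁ = ½ I₀, now polarized at 49°.
I₂ = I₁ cos²(82° − 49°) = 0.5 I₀ · cos²(33°) = 0.3517 I₀.
I₃ = I₂ cos²(113° − 82°) = 0.3517 I₀ · cos²(31°) = 0.2584 I₀.
After rotation:
Unpolarized light through the first polarizer → I₁ = ½ I₀, now polarized at 49°.
I₂ = I₁ cos²(115° − 49°) = 0.5 I₀ · cos²(66°) = 0.08272 I₀.
I₃ = I₂ cos²(113° − 115°) = 0.08272 I₀ · cos²(2°) = 0.08262 I₀.
Ratio = 0.08262 / 0.2584 = 0.3197.

I_new/I_old ≈ 0.320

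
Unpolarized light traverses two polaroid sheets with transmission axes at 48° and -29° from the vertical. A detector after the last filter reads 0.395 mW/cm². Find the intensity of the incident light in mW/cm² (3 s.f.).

I₀ ≈ 15.6 mW/cm²

Unpolarized light through the first polarizer → I₁ = ½ I₀, now polarized at 48°.
I₂ = I₁ cos²(-29° − 48°) = 0.5 I₀ · cos²(77°) = 0.0253 I₀.
So 0.395 mW/cm² = 0.0253 I₀, giving I₀ = 0.395/0.0253 = 15.61 mW/cm².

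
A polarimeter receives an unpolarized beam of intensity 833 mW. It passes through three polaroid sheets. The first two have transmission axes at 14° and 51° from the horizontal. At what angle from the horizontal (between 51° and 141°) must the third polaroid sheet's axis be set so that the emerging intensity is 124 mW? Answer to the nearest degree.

Unpolarized light through the first polarizer → I₁ = ½ I₀, now polarized at 14°.
I₂ = I₁ cos²(51° − 14°) = 0.5 I₀ · cos²(37°) = 0.3189 I₀.
Target fraction: 124 / 833 mW = 0.1489 of I₀.
Need I₃/I₀ = 0.1489, so cos²(θ − 51°) = 0.1489 / 0.3189 = 0.4668.
θ − 51° = arccos(√0.4668) = 46.9°, giving θ ≈ 51 + 46.9 = 97.9°.

θ ≈ 98°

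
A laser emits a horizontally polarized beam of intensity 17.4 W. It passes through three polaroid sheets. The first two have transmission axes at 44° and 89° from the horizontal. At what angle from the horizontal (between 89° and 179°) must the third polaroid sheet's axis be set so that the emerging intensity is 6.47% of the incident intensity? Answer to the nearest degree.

θ ≈ 149°

I₁ = I₀ cos²(44° − 0°) = I₀ cos²(44°) = 0.5174 I₀.
I₂ = I₁ cos²(89° − 44°) = 0.5174 I₀ · cos²(45°) = 0.2587 I₀.
Need I₃/I₀ = 0.0647, so cos²(θ − 89°) = 0.0647 / 0.2587 = 0.2501.
θ − 89° = arccos(√0.2501) = 60.0°, giving θ ≈ 89 + 60.0 = 149.0°.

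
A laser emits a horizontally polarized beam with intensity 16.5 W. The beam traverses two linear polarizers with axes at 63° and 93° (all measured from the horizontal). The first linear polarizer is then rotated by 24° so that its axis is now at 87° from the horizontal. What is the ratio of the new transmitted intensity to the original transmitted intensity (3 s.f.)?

I_new/I_old ≈ 0.0175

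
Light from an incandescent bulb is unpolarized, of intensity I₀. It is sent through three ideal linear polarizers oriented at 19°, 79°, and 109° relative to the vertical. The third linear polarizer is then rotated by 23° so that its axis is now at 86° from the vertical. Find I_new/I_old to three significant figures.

I_new/I_old ≈ 1.31

Before rotation:
Unpolarized light through the first polarizer → I₁ = ½ I₀, now polarized at 19°.
I₂ = I₁ cos²(79° − 19°) = 0.5 I₀ · cos²(60°) = 0.125 I₀.
I₃ = I₂ cos²(109° − 79°) = 0.125 I₀ · cos²(30°) = 0.09375 I₀.
After rotation:
Unpolarized light through the first polarizer → I₁ = ½ I₀, now polarized at 19°.
I₂ = I₁ cos²(79° − 19°) = 0.5 I₀ · cos²(60°) = 0.125 I₀.
I₃ = I₂ cos²(86° − 79°) = 0.125 I₀ · cos²(7°) = 0.1231 I₀.
Ratio = 0.1231 / 0.09375 = 1.314.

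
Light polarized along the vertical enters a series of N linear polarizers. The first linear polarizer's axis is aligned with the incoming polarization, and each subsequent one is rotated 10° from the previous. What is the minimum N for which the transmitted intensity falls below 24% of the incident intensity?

First polarizer is aligned with the polarization: full transmission.
Each further stage multiplies by cos²(10°) = 0.9698.
After N polarizers: T = 0.9698^(N−1). Require T < 0.24 ⇒ N−1 > ln(0.24)/ln(0.9698) = 46.61, so N−1 ≥ 47 and N = 48.
Check: N=48 gives T = 0.2372 < 0.24; N=47 gives T = 0.2445.

N = 48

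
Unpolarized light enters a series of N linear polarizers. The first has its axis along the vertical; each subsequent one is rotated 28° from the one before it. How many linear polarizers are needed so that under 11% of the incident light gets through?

N = 8

First polarizer halves the unpolarized light: factor 1/2.
Each further stage multiplies by cos²(28°) = 0.7796.
After N polarizers: T = 0.5·0.7796^(N−1). Require T < 0.11 ⇒ N−1 > ln(0.11/0.5)/ln(0.7796) = 6.08, so N−1 ≥ 7 and N = 8.
Check: N=8 gives T = 0.08751 < 0.11; N=7 gives T = 0.1123.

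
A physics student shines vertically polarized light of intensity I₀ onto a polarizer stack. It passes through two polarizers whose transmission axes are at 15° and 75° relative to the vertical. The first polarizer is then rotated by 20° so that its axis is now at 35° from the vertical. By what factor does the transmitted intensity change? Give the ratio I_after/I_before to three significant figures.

I_new/I_old ≈ 1.69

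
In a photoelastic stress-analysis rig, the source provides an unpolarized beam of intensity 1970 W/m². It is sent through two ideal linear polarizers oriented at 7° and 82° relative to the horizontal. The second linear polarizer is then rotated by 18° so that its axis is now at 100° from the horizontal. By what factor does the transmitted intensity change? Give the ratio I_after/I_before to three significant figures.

I_new/I_old ≈ 0.0409

Before rotation:
Unpolarized light through the first polarizer → I₁ = ½ I₀, now polarized at 7°.
I₂ = I₁ cos²(82° − 7°) = 0.5 I₀ · cos²(75°) = 0.03349 I₀.
After rotation:
Unpolarized light through the first polarizer → I₁ = ½ I₀, now polarized at 7°.
Angle between axes 1 and 2: 87°. I₂ = 0.5 I₀ · cos²(87°) = 0.00137 I₀.
Ratio = 0.00137 / 0.03349 = 0.04089.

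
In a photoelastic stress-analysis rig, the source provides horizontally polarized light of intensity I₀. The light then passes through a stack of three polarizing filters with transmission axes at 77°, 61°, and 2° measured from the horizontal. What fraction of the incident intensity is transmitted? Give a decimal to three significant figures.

≈ 0.0124 I₀

By Malus's law, I₁ = I₀ cos²(77° − 0°) = I₀ cos²(77°) = 0.0506 I₀.
I₂ = I₁ cos²(61° − 77°) = 0.0506 I₀ · cos²(16°) = 0.04676 I₀.
I₃ = I₂ cos²(2° − 61°) = 0.04676 I₀ · cos²(59°) = 0.0124 I₀.
Transmitted fraction = 0.0124.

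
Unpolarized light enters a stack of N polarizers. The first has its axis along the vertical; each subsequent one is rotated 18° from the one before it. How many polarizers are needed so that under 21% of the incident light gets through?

N = 10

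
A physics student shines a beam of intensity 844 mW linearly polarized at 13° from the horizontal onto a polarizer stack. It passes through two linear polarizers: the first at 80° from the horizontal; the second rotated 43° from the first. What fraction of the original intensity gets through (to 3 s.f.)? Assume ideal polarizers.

By Malus's law, I₁ = 844 mW · cos²(67°) = 128.9 mW.
I₂ = I₁ · cos²(43°) = 128.9 · 0.5349 = 68.92 mW.
Transmitted fraction = 0.08166.

I/I₀ ≈ 0.0817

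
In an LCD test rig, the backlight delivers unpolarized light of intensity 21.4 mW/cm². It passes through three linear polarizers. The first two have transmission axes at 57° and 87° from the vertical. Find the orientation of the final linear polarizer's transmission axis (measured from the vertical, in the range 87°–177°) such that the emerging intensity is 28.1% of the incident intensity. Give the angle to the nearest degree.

θ ≈ 117°

Unpolarized light through the first polarizer → I₁ = ½ I₀, now polarized at 57°.
I₂ = I₁ cos²(87° − 57°) = 0.5 I₀ · cos²(30°) = 0.375 I₀.
Need I₃/I₀ = 0.281, so cos²(θ − 87°) = 0.281 / 0.375 = 0.7493.
θ − 87° = arccos(√0.7493) = 30.0°, giving θ ≈ 87 + 30.0 = 117.0°.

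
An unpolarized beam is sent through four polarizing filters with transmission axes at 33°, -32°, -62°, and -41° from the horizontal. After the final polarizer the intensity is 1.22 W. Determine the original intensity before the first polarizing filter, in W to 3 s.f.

I₀ ≈ 20.9 W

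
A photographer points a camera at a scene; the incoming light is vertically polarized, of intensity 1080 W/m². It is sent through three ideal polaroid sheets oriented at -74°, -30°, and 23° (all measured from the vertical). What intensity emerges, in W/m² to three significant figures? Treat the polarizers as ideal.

I₁ = 1080 W/m² · cos²(74°) = 82.05 W/m².
I₂ = I₁ · cos²(44°) = 82.05 · 0.5174 = 42.46 W/m².
I₃ = I₂ · cos²(53°) = 42.46 · 0.3622 = 15.38 W/m².

I ≈ 15.4 W/m²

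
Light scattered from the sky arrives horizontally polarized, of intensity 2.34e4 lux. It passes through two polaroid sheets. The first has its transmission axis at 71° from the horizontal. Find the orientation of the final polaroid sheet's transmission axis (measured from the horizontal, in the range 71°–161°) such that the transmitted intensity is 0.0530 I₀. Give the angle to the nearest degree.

θ ≈ 116°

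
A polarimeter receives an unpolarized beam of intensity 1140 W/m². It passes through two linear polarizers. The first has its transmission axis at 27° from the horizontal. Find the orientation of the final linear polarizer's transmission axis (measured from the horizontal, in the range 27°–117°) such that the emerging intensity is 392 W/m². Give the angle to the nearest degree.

θ ≈ 61°

Unpolarized light through the first polarizer → I₁ = ½ I₀, now polarized at 27°.
Target fraction: 392 / 1140 W/m² = 0.3439 of I₀.
Need I₂/I₀ = 0.3439, so cos²(θ − 27°) = 0.3439 / 0.5 = 0.6877.
θ − 27° = arccos(√0.6877) = 34.0°, giving θ ≈ 27 + 34.0 = 61.0°.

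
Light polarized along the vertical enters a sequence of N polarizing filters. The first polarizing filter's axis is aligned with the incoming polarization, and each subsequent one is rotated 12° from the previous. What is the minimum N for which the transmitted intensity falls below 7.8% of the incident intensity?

First polarizer is aligned with the polarization: full transmission.
Each further stage multiplies by cos²(12°) = 0.9568.
After N polarizers: T = 0.9568^(N−1). Require T < 0.078 ⇒ N−1 > ln(0.078)/ln(0.9568) = 57.73, so N−1 ≥ 58 and N = 59.
Check: N=59 gives T = 0.07707 < 0.078; N=58 gives T = 0.08056.

N = 59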